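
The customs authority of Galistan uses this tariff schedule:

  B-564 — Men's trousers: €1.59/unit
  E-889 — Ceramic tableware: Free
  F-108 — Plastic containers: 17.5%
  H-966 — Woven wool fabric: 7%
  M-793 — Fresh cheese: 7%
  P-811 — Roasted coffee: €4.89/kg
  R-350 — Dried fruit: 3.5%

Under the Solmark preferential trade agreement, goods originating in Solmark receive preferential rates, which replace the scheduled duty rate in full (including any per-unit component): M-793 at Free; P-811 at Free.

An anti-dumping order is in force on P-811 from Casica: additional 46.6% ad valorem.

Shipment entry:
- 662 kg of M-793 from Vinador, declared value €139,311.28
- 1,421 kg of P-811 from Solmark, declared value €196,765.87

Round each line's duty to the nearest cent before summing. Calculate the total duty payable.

€9,751.79

Line 1 (M-793, Vinador, 662 kg, €139,311.28):
Base rate for M-793 is 7%.
M-793 has an FTA preferential rate, but origin Vinador is not Solmark; base rate stands.
Duty = €139,311.28 × 7% = €9,751.79.
Line 2 (P-811, Solmark, 1,421 kg, €196,765.87):
Base rate for P-811 is €4.89/kg.
Origin Solmark qualifies under the Galistan–Solmark agreement and P-811 is covered: preferential rate Free applies instead.
The additional-duty order on P-811 targets Casica, not Solmark; it does not apply.
Duty = €196,765.87 × 0% = €0.00.
Total = €9,751.79 + €0.00 = €9,751.79.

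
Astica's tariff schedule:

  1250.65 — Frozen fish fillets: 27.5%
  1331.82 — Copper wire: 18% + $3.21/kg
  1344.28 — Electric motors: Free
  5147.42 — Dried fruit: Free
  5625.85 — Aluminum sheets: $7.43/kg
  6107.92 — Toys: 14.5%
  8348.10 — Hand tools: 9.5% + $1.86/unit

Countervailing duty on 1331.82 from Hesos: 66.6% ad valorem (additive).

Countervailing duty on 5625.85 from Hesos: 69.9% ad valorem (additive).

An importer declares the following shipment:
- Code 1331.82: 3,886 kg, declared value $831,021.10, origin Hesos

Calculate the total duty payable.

$715,517.91

Line 1 (1331.82, Hesos, 3,886 kg, $831,021.10):
Base rate for 1331.82 is 18% + $3.21/kg.
Additional duty on 1331.82 from Hesos: +66.6%. Applied ad valorem rate: 18% + 66.6% = 84.6%.
Duty = $831,021.10 × 84.6% + 3,886 × $3.21 = $715,517.91.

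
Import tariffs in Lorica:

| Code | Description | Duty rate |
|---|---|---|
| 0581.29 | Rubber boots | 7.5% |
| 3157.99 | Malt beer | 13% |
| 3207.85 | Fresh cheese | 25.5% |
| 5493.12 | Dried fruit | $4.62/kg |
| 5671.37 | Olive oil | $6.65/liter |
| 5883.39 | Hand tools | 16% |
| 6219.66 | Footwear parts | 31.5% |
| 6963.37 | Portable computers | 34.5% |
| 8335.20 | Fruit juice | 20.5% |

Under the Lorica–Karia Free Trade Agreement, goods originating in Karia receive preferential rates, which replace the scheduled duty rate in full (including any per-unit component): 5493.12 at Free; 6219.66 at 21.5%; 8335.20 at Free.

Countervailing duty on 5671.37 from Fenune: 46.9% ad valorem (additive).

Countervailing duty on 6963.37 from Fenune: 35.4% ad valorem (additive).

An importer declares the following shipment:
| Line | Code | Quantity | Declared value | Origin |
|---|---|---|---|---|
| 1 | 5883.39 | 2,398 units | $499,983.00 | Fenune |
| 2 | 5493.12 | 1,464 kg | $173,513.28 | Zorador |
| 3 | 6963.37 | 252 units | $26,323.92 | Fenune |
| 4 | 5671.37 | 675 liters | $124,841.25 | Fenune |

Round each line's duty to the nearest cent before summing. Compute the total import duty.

$168,200.68

Line 1 (5883.39, Fenune, 2,398 units, $499,983.00):
Base rate for 5883.39 is 16%.
Duty = $499,983.00 × 16% = $79,997.28.
Line 2 (5493.12, Zorador, 1,464 kg, $173,513.28):
Base rate for 5493.12 is $4.62/kg.
5493.12 has an FTA preferential rate, but origin Zorador is not Karia; base rate stands.
Duty = 1,464 × $4.62 = $6,763.68.
Line 3 (6963.37, Fenune, 252 units, $26,323.92):
Base rate for 6963.37 is 34.5%.
Additional duty on 6963.37 from Fenune: +35.4%. Applied ad valorem rate: 34.5% + 35.4% = 69.9%.
Duty = $26,323.92 × 69.9% = $18,400.42.
Line 4 (5671.37, Fenune, 675 liters, $124,841.25):
Base rate for 5671.37 is $6.65/liter.
Additional duty on 5671.37 from Fenune: +46.9% ad valorem. Applied ad valorem rate = 46.9%.
Duty = $124,841.25 × 46.9% + 675 × $6.65 = $63,039.30.
Total = $79,997.28 + $6,763.68 + $18,400.42 + $63,039.30 = $168,200.68.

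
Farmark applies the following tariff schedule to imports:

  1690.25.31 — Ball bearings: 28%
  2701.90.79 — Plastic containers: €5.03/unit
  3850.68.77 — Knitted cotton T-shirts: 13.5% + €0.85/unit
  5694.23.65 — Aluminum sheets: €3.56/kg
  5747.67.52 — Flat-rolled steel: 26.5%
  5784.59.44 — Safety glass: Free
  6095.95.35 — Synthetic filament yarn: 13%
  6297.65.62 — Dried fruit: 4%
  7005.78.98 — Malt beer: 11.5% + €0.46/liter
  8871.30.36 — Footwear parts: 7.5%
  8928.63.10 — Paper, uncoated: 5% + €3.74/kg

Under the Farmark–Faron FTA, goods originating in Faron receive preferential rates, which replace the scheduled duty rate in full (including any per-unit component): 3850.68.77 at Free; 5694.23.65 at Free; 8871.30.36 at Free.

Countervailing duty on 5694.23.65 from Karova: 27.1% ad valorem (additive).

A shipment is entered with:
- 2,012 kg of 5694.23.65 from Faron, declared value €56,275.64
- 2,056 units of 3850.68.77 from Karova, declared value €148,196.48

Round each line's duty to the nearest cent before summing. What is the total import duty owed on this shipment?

Line 1 (5694.23.65, Faron, 2,012 kg, €56,275.64):
Base rate for 5694.23.65 is €3.56/kg.
Origin Faron qualifies under the Farmark–Faron agreement and 5694.23.65 is covered: preferential rate Free applies instead.
The additional-duty order on 5694.23.65 targets Karova, not Faron; it does not apply.
Duty = €56,275.64 × 0% = €0.00.
Line 2 (3850.68.77, Karova, 2,056 units, €148,196.48):
Base rate for 3850.68.77 is 13.5% + €0.85/unit.
3850.68.77 has an FTA preferential rate, but origin Karova is not Faron; base rate stands.
Duty = €148,196.48 × 13.5% + 2,056 × €0.85 = €21,754.12.
Total = €0.00 + €21,754.12 = €21,754.12.

€21,754.12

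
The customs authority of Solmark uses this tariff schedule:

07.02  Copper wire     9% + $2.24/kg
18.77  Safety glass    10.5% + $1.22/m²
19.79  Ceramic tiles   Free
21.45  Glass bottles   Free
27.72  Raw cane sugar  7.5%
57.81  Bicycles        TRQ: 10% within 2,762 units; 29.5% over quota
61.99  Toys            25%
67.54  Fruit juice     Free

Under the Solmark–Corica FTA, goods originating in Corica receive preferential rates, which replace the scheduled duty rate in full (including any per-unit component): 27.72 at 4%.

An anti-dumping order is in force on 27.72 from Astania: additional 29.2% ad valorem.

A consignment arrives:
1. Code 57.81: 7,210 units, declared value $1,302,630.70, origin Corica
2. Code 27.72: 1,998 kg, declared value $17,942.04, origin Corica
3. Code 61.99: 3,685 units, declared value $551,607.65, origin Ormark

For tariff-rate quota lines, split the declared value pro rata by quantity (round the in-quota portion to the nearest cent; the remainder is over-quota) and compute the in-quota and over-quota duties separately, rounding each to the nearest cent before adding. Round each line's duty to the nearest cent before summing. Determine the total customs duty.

$425,588.59

Line 1 (57.81, Corica, 7,210 units, $1,302,630.70):
Code 57.81 is under a tariff-rate quota (threshold 2,762 units). In-quota: 2,762 units at 10%; over-quota: 4,448 units at 29.5%.
Pro-rata value split: in-quota = $1,302,630.70 × 2,762/7,210 = $499,010.54; over-quota = $1,302,630.70 − $499,010.54 = $803,620.16.
In-quota duty = $499,010.54 × 10% = $49,901.05. Over-quota duty = $803,620.16 × 29.5% = $237,067.95.
Line duty = $49,901.05 + $237,067.95 = $286,969.00.
Line 2 (27.72, Corica, 1,998 kg, $17,942.04):
Base rate for 27.72 is 7.5%.
Origin Corica qualifies under the Solmark–Corica agreement and 27.72 is covered: preferential rate 4% applies instead.
The additional-duty order on 27.72 targets Astania, not Corica; it does not apply.
Duty = $17,942.04 × 4% = $717.68.
Line 3 (61.99, Ormark, 3,685 units, $551,607.65):
Base rate for 61.99 is 25%.
Duty = $551,607.65 × 25% = $137,901.91.
Total = $286,969.00 + $717.68 + $137,901.91 = $425,588.59.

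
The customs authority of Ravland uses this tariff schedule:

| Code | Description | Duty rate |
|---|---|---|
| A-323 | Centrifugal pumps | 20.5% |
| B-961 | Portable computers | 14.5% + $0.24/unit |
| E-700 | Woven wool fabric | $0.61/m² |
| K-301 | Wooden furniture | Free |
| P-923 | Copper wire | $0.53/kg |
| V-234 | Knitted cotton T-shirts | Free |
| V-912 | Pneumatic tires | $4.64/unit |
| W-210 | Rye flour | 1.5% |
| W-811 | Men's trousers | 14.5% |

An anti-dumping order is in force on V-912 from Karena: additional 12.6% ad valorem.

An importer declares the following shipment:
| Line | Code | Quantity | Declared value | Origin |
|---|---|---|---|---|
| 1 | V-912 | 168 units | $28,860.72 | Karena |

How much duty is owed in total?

$4,415.97

Line 1 (V-912, Karena, 168 units, $28,860.72):
Base rate for V-912 is $4.64/unit.
Additional duty on V-912 from Karena: +12.6% ad valorem. Applied ad valorem rate = 12.6%.
Duty = $28,860.72 × 12.6% + 168 × $4.64 = $4,415.97.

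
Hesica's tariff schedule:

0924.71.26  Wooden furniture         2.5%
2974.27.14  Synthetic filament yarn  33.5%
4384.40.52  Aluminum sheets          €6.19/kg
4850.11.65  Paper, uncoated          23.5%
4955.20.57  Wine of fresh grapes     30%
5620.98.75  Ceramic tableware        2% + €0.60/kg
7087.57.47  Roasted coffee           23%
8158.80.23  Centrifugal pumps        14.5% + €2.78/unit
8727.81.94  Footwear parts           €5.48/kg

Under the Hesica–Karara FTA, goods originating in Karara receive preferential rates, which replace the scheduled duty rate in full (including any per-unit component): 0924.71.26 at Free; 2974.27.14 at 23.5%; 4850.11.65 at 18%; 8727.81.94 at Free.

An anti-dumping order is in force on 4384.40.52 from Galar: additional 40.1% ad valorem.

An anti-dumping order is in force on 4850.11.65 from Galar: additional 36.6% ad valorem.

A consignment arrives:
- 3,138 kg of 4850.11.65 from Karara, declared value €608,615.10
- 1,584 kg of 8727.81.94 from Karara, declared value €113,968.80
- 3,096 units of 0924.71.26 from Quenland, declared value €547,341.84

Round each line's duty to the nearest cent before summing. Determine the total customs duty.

Line 1 (4850.11.65, Karara, 3,138 kg, €608,615.10):
Base rate for 4850.11.65 is 23.5%.
Origin Karara qualifies under the Hesica–Karara agreement and 4850.11.65 is covered: preferential rate 18% applies instead.
The additional-duty order on 4850.11.65 targets Galar, not Karara; it does not apply.
Duty = €608,615.10 × 18% = €109,550.72.
Line 2 (8727.81.94, Karara, 1,584 kg, €113,968.80):
Base rate for 8727.81.94 is €5.48/kg.
Origin Karara qualifies under the Hesica–Karara agreement and 8727.81.94 is covered: preferential rate Free applies instead.
Duty = €113,968.80 × 0% = €0.00.
Line 3 (0924.71.26, Quenland, 3,096 units, €547,341.84):
Base rate for 0924.71.26 is 2.5%.
0924.71.26 has an FTA preferential rate, but origin Quenland is not Karara; base rate stands.
Duty = €547,341.84 × 2.5% = €13,683.55.
Total = €109,550.72 + €0.00 + €13,683.55 = €123,234.27.

€123,234.27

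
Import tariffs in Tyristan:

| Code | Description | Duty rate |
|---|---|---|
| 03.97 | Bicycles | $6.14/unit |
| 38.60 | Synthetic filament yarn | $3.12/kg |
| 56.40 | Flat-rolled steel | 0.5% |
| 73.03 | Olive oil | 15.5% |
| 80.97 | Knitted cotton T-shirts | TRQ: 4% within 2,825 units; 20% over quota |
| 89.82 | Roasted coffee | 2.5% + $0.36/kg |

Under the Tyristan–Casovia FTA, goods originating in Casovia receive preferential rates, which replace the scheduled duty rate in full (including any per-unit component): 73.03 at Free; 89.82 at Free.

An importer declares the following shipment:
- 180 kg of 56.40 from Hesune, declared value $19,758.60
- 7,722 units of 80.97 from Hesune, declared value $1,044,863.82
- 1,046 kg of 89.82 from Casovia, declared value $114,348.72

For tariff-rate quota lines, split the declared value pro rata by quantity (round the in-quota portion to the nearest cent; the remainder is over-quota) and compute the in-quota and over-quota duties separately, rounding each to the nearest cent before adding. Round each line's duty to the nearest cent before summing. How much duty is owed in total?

Line 1 (56.40, Hesune, 180 kg, $19,758.60):
Base rate for 56.40 is 0.5%.
Duty = $19,758.60 × 0.5% = $98.79.
Line 2 (80.97, Hesune, 7,722 units, $1,044,863.82):
Code 80.97 is under a tariff-rate quota (threshold 2,825 units). In-quota: 2,825 units at 4%; over-quota: 4,897 units at 20%.
Pro-rata value split: in-quota = $1,044,863.82 × 2,825/7,722 = $382,250.75; over-quota = $1,044,863.82 − $382,250.75 = $662,613.07.
In-quota duty = $382,250.75 × 4% = $15,290.03. Over-quota duty = $662,613.07 × 20% = $132,522.61.
Line duty = $15,290.03 + $132,522.61 = $147,812.64.
Line 3 (89.82, Casovia, 1,046 kg, $114,348.72):
Base rate for 89.82 is 2.5% + $0.36/kg.
Origin Casovia qualifies under the Tyristan–Casovia agreement and 89.82 is covered: preferential rate Free applies instead.
Duty = $114,348.72 × 0% = $0.00.
Total = $98.79 + $147,812.64 + $0.00 = $147,911.43.

$147,911.43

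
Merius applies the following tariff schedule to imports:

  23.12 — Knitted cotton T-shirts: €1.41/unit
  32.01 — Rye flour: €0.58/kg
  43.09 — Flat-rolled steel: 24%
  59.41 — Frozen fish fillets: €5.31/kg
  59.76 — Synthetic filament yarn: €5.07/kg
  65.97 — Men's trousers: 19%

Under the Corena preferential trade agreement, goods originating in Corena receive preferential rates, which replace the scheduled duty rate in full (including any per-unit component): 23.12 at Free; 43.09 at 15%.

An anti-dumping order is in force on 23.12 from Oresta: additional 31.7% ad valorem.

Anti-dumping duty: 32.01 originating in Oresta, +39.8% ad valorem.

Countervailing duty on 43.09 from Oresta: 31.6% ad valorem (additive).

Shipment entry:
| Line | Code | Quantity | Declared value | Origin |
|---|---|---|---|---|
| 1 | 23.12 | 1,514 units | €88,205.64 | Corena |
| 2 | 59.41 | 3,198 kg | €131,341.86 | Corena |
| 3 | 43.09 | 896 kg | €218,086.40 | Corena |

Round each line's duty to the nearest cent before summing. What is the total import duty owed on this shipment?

€49,694.34

Line 1 (23.12, Corena, 1,514 units, €88,205.64):
Base rate for 23.12 is €1.41/unit.
Origin Corena qualifies under the Merius–Corena agreement and 23.12 is covered: preferential rate Free applies instead.
The additional-duty order on 23.12 targets Oresta, not Corena; it does not apply.
Duty = €88,205.64 × 0% = €0.00.
Line 2 (59.41, Corena, 3,198 kg, €131,341.86):
Base rate for 59.41 is €5.31/kg.
Origin Corena is the FTA partner but 59.41 is not on the preference list; base rate stands.
Duty = 3,198 × €5.31 = €16,981.38.
Line 3 (43.09, Corena, 896 kg, €218,086.40):
Base rate for 43.09 is 24%.
Origin Corena qualifies under the Merius–Corena agreement and 43.09 is covered: preferential rate 15% applies instead.
The additional-duty order on 43.09 targets Oresta, not Corena; it does not apply.
Duty = €218,086.40 × 15% = €32,712.96.
Total = €0.00 + €16,981.38 + €32,712.96 = €49,694.34.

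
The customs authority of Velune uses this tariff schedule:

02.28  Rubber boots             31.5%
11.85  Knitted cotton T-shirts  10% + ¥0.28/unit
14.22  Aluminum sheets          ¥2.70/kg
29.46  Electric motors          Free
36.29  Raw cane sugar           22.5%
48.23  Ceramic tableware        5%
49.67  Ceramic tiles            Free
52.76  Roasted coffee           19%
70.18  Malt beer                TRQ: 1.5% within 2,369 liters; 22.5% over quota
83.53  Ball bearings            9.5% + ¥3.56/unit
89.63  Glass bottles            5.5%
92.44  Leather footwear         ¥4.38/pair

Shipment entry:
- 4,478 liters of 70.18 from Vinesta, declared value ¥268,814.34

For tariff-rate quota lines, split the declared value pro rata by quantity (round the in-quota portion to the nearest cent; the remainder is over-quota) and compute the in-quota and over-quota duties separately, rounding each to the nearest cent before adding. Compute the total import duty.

Line 1 (70.18, Vinesta, 4,478 liters, ¥268,814.34):
Code 70.18 is under a tariff-rate quota (threshold 2,369 liters). In-quota: 2,369 liters at 1.5%; over-quota: 2,109 liters at 22.5%.
Pro-rata value split: in-quota = ¥268,814.34 × 2,369/4,478 = ¥142,211.07; over-quota = ¥268,814.34 − ¥142,211.07 = ¥126,603.27.
In-quota duty = ¥142,211.07 × 1.5% = ¥2,133.17. Over-quota duty = ¥126,603.27 × 22.5% = ¥28,485.74.
Line duty = ¥2,133.17 + ¥28,485.74 = ¥30,618.91.

¥30,618.91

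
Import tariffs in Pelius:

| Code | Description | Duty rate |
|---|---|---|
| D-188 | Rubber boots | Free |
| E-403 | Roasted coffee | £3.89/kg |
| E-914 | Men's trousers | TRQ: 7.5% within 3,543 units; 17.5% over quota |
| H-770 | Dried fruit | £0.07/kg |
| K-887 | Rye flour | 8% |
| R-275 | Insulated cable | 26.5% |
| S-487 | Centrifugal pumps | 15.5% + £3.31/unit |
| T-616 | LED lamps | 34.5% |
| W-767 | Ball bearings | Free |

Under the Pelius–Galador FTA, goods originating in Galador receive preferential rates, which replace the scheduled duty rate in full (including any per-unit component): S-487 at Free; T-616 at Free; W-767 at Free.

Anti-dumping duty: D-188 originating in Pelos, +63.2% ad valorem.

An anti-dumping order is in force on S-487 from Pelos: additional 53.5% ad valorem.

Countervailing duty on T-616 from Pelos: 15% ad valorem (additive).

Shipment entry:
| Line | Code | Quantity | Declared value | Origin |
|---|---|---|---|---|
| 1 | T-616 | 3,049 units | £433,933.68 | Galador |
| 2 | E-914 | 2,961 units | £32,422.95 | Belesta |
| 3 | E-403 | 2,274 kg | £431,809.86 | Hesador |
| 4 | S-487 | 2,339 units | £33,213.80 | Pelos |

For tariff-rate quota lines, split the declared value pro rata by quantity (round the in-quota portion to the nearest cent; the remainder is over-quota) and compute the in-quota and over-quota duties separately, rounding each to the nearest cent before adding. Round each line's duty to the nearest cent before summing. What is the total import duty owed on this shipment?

Line 1 (T-616, Galador, 3,049 units, £433,933.68):
Base rate for T-616 is 34.5%.
Origin Galador qualifies under the Pelius–Galador agreement and T-616 is covered: preferential rate Free applies instead.
The additional-duty order on T-616 targets Pelos, not Galador; it does not apply.
Duty = £433,933.68 × 0% = £0.00.
Line 2 (E-914, Belesta, 2,961 units, £32,422.95):
Code E-914 is under a tariff-rate quota (threshold 3,543 units). Quantity 2,961 units is within the quota, so the in-quota rate 7.5% applies to the full value.
Duty = £32,422.95 × 7.5% = £2,431.72.
Line 3 (E-403, Hesador, 2,274 kg, £431,809.86):
Base rate for E-403 is £3.89/kg.
Duty = 2,274 × £3.89 = £8,845.86.
Line 4 (S-487, Pelos, 2,339 units, £33,213.80):
Base rate for S-487 is 15.5% + £3.31/unit.
S-487 has an FTA preferential rate, but origin Pelos is not Galador; base rate stands.
Additional duty on S-487 from Pelos: +53.5%. Applied ad valorem rate: 15.5% + 53.5% = 69%.
Duty = £33,213.80 × 69% + 2,339 × £3.31 = £30,659.61.
Total = £0.00 + £2,431.72 + £8,845.86 + £30,659.61 = £41,937.19.

£41,937.19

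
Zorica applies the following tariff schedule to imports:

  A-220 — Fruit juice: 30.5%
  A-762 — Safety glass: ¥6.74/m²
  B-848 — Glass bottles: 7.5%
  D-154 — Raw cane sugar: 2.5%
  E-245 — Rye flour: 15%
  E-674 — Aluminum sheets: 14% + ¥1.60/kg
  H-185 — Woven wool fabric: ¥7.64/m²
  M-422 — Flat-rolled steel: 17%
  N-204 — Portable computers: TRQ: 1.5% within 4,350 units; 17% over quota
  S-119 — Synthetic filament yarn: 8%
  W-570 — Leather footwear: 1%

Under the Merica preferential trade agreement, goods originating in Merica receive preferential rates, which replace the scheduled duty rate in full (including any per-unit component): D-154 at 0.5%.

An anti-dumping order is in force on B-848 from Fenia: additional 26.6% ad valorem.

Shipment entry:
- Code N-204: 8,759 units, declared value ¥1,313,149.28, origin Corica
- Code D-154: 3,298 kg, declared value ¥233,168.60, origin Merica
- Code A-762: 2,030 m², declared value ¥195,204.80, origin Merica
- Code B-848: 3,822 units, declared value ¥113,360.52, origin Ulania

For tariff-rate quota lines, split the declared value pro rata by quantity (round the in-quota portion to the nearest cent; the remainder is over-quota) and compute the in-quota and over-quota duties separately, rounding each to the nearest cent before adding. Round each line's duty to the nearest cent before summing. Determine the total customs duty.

Line 1 (N-204, Corica, 8,759 units, ¥1,313,149.28):
Code N-204 is under a tariff-rate quota (threshold 4,350 units). In-quota: 4,350 units at 1.5%; over-quota: 4,409 units at 17%.
Pro-rata value split: in-quota = ¥1,313,149.28 × 4,350/8,759 = ¥652,152.00; over-quota = ¥1,313,149.28 − ¥652,152.00 = ¥660,997.28.
In-quota duty = ¥652,152.00 × 1.5% = ¥9,782.28. Over-quota duty = ¥660,997.28 × 17% = ¥112,369.54.
Line duty = ¥9,782.28 + ¥112,369.54 = ¥122,151.82.
Line 2 (D-154, Merica, 3,298 kg, ¥233,168.60):
Base rate for D-154 is 2.5%.
Origin Merica qualifies under the Zorica–Merica agreement and D-154 is covered: preferential rate 0.5% applies instead.
Duty = ¥233,168.60 × 0.5% = ¥1,165.84.
Line 3 (A-762, Merica, 2,030 m², ¥195,204.80):
Base rate for A-762 is ¥6.74/m².
Origin Merica is the FTA partner but A-762 is not on the preference list; base rate stands.
Duty = 2,030 × ¥6.74 = ¥13,682.20.
Line 4 (B-848, Ulania, 3,822 units, ¥113,360.52):
Base rate for B-848 is 7.5%.
The additional-duty order on B-848 targets Fenia, not Ulania; it does not apply.
Duty = ¥113,360.52 × 7.5% = ¥8,502.04.
Total = ¥122,151.82 + ¥1,165.84 + ¥13,682.20 + ¥8,502.04 = ¥145,501.90.

¥145,501.90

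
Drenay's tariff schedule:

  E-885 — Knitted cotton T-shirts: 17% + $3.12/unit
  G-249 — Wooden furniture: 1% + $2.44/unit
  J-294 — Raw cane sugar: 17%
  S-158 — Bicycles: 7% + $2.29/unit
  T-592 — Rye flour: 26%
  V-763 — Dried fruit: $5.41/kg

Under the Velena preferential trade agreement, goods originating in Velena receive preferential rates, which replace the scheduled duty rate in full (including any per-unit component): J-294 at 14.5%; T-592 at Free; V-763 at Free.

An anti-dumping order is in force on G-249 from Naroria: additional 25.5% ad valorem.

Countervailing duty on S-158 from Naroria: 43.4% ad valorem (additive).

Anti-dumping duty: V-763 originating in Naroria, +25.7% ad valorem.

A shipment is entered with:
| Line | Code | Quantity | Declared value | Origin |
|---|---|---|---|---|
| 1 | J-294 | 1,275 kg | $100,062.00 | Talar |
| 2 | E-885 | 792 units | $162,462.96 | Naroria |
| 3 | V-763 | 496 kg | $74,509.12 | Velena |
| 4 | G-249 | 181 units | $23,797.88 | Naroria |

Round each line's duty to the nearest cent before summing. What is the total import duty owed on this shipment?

Line 1 (J-294, Talar, 1,275 kg, $100,062.00):
Base rate for J-294 is 17%.
J-294 has an FTA preferential rate, but origin Talar is not Velena; base rate stands.
Duty = $100,062.00 × 17% = $17,010.54.
Line 2 (E-885, Naroria, 792 units, $162,462.96):
Base rate for E-885 is 17% + $3.12/unit.
Duty = $162,462.96 × 17% + 792 × $3.12 = $30,089.74.
Line 3 (V-763, Velena, 496 kg, $74,509.12):
Base rate for V-763 is $5.41/kg.
Origin Velena qualifies under the Drenay–Velena agreement and V-763 is covered: preferential rate Free applies instead.
The additional-duty order on V-763 targets Naroria, not Velena; it does not apply.
Duty = $74,509.12 × 0% = $0.00.
Line 4 (G-249, Naroria, 181 units, $23,797.88):
Base rate for G-249 is 1% + $2.44/unit.
Additional duty on G-249 from Naroria: +25.5%. Applied ad valorem rate: 1% + 25.5% = 26.5%.
Duty = $23,797.88 × 26.5% + 181 × $2.44 = $6,748.08.
Total = $17,010.54 + $30,089.74 + $0.00 + $6,748.08 = $53,848.36.

$53,848.36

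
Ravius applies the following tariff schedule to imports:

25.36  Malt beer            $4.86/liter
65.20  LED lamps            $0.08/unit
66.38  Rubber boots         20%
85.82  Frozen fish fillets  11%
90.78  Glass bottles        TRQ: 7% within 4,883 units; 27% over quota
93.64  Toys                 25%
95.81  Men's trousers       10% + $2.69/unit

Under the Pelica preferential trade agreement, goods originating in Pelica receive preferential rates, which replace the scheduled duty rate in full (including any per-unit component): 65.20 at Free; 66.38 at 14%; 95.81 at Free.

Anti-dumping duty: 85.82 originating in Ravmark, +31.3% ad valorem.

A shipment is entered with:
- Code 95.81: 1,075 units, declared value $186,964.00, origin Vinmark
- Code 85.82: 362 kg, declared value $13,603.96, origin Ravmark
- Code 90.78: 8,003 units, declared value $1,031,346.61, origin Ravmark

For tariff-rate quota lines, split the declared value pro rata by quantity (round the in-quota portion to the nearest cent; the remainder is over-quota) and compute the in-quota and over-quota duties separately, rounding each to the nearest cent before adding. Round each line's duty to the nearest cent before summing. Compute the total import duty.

$179,951.77

Line 1 (95.81, Vinmark, 1,075 units, $186,964.00):
Base rate for 95.81 is 10% + $2.69/unit.
95.81 has an FTA preferential rate, but origin Vinmark is not Pelica; base rate stands.
Duty = $186,964.00 × 10% + 1,075 × $2.69 = $21,588.15.
Line 2 (85.82, Ravmark, 362 kg, $13,603.96):
Base rate for 85.82 is 11%.
Additional duty on 85.82 from Ravmark: +31.3%. Applied ad valorem rate: 11% + 31.3% = 42.3%.
Duty = $13,603.96 × 42.3% = $5,754.48.
Line 3 (90.78, Ravmark, 8,003 units, $1,031,346.61):
Code 90.78 is under a tariff-rate quota (threshold 4,883 units). In-quota: 4,883 units at 7%; over-quota: 3,120 units at 27%.
Pro-rata value split: in-quota = $1,031,346.61 × 4,883/8,003 = $629,272.21; over-quota = $1,031,346.61 − $629,272.21 = $402,074.40.
In-quota duty = $629,272.21 × 7% = $44,049.05. Over-quota duty = $402,074.40 × 27% = $108,560.09.
Line duty = $44,049.05 + $108,560.09 = $152,609.14.
Total = $21,588.15 + $5,754.48 + $152,609.14 = $179,951.77.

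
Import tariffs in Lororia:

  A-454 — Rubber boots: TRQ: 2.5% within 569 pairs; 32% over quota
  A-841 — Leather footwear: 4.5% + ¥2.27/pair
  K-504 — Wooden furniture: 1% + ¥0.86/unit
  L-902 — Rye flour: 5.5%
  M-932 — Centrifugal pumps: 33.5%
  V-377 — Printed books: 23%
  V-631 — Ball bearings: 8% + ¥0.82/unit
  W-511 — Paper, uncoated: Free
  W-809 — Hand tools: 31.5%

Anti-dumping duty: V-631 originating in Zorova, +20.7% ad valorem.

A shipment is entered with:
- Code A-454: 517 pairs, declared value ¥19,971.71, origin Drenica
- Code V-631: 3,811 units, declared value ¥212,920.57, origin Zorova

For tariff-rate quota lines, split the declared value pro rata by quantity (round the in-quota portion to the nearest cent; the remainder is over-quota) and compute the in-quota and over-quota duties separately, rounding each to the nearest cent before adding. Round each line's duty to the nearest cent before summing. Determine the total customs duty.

¥64,732.51

Line 1 (A-454, Drenica, 517 pairs, ¥19,971.71):
Code A-454 is under a tariff-rate quota (threshold 569 pairs). Quantity 517 pairs is within the quota, so the in-quota rate 2.5% applies to the full value.
Duty = ¥19,971.71 × 2.5% = ¥499.29.
Line 2 (V-631, Zorova, 3,811 units, ¥212,920.57):
Base rate for V-631 is 8% + ¥0.82/unit.
Additional duty on V-631 from Zorova: +20.7%. Applied ad valorem rate: 8% + 20.7% = 28.7%.
Duty = ¥212,920.57 × 28.7% + 3,811 × ¥0.82 = ¥64,233.22.
Total = ¥499.29 + ¥64,233.22 = ¥64,732.51.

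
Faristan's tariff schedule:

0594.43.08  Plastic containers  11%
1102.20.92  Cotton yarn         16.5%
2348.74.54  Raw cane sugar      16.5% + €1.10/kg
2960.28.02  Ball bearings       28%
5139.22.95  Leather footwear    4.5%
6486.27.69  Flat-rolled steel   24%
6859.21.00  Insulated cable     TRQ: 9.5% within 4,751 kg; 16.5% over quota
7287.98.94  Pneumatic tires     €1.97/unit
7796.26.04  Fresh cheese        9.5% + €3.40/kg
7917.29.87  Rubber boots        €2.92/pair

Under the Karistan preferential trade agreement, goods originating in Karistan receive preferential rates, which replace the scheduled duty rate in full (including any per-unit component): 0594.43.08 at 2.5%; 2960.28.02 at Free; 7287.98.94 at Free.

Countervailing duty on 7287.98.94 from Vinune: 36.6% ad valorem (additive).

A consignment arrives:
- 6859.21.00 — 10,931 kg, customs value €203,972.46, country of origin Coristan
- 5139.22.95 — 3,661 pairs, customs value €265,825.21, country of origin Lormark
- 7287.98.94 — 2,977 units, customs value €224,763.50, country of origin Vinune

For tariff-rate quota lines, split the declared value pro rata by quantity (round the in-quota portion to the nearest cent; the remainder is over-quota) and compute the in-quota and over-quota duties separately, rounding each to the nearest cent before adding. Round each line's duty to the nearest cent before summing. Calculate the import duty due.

Line 1 (6859.21.00, Coristan, 10,931 kg, €203,972.46):
Code 6859.21.00 is under a tariff-rate quota (threshold 4,751 kg). In-quota: 4,751 kg at 9.5%; over-quota: 6,180 kg at 16.5%.
Pro-rata value split: in-quota = €203,972.46 × 4,751/10,931 = €88,653.66; over-quota = €203,972.46 − €88,653.66 = €115,318.80.
In-quota duty = €88,653.66 × 9.5% = €8,422.10. Over-quota duty = €115,318.80 × 16.5% = €19,027.60.
Line duty = €8,422.10 + €19,027.60 = €27,449.70.
Line 2 (5139.22.95, Lormark, 3,661 pairs, €265,825.21):
Base rate for 5139.22.95 is 4.5%.
Duty = €265,825.21 × 4.5% = €11,962.13.
Line 3 (7287.98.94, Vinune, 2,977 units, €224,763.50):
Base rate for 7287.98.94 is €1.97/unit.
7287.98.94 has an FTA preferential rate, but origin Vinune is not Karistan; base rate stands.
Additional duty on 7287.98.94 from Vinune: +36.6% ad valorem. Applied ad valorem rate = 36.6%.
Duty = €224,763.50 × 36.6% + 2,977 × €1.97 = €88,128.13.
Total = €27,449.70 + €11,962.13 + €88,128.13 = €127,539.96.

€127,539.96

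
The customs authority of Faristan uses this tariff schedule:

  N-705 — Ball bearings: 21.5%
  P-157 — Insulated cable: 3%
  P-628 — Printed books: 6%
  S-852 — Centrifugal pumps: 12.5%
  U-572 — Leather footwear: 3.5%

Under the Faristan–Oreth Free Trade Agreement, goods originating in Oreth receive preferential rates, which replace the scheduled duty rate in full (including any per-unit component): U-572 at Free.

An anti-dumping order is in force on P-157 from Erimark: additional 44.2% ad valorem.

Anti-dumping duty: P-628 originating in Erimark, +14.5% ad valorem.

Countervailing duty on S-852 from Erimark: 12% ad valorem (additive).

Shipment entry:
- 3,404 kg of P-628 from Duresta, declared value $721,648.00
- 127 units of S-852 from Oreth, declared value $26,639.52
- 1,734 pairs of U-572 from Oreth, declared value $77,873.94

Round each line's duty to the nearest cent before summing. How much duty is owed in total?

Line 1 (P-628, Duresta, 3,404 kg, $721,648.00):
Base rate for P-628 is 6%.
The additional-duty order on P-628 targets Erimark, not Duresta; it does not apply.
Duty = $721,648.00 × 6% = $43,298.88.
Line 2 (S-852, Oreth, 127 units, $26,639.52):
Base rate for S-852 is 12.5%.
Origin Oreth is the FTA partner but S-852 is not on the preference list; base rate stands.
The additional-duty order on S-852 targets Erimark, not Oreth; it does not apply.
Duty = $26,639.52 × 12.5% = $3,329.94.
Line 3 (U-572, Oreth, 1,734 pairs, $77,873.94):
Base rate for U-572 is 3.5%.
Origin Oreth qualifies under the Faristan–Oreth agreement and U-572 is covered: preferential rate Free applies instead.
Duty = $77,873.94 × 0% = $0.00.
Total = $43,298.88 + $3,329.94 + $0.00 = $46,628.82.

$46,628.82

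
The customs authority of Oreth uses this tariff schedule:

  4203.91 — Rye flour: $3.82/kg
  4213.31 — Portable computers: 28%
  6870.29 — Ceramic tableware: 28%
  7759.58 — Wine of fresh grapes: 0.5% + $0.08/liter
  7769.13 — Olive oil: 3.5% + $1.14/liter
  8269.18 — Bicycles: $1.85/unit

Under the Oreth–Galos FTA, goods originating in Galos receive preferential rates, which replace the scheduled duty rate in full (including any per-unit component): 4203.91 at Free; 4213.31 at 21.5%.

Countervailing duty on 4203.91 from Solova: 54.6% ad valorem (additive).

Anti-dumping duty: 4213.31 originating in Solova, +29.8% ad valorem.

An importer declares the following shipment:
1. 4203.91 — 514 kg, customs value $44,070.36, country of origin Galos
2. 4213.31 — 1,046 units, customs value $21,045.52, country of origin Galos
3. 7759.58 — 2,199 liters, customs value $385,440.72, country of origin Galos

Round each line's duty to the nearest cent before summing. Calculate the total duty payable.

Line 1 (4203.91, Galos, 514 kg, $44,070.36):
Base rate for 4203.91 is $3.82/kg.
Origin Galos qualifies under the Oreth–Galos agreement and 4203.91 is covered: preferential rate Free applies instead.
The additional-duty order on 4203.91 targets Solova, not Galos; it does not apply.
Duty = $44,070.36 × 0% = $0.00.
Line 2 (4213.31, Galos, 1,046 units, $21,045.52):
Base rate for 4213.31 is 28%.
Origin Galos qualifies under the Oreth–Galos agreement and 4213.31 is covered: preferential rate 21.5% applies instead.
The additional-duty order on 4213.31 targets Solova, not Galos; it does not apply.
Duty = $21,045.52 × 21.5% = $4,524.79.
Line 3 (7759.58, Galos, 2,199 liters, $385,440.72):
Base rate for 7759.58 is 0.5% + $0.08/liter.
Origin Galos is the FTA partner but 7759.58 is not on the preference list; base rate stands.
Duty = $385,440.72 × 0.5% + 2,199 × $0.08 = $2,103.12.
Total = $0.00 + $4,524.79 + $2,103.12 = $6,627.91.

$6,627.91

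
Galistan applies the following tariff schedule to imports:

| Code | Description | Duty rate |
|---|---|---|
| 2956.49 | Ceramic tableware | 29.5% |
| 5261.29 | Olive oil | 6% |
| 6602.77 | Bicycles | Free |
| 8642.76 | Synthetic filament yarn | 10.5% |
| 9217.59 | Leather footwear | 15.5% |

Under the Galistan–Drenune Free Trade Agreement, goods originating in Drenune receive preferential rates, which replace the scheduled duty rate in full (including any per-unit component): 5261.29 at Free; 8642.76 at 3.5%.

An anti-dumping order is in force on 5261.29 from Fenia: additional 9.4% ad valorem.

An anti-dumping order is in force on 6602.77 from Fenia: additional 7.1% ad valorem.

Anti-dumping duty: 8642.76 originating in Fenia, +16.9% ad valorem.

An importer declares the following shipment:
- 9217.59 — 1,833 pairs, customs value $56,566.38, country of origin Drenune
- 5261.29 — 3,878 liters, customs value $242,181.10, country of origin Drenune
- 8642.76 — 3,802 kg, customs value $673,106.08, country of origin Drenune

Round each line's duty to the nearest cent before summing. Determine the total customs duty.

$32,326.50

Line 1 (9217.59, Drenune, 1,833 pairs, $56,566.38):
Base rate for 9217.59 is 15.5%.
Origin Drenune is the FTA partner but 9217.59 is not on the preference list; base rate stands.
Duty = $56,566.38 × 15.5% = $8,767.79.
Line 2 (5261.29, Drenune, 3,878 liters, $242,181.10):
Base rate for 5261.29 is 6%.
Origin Drenune qualifies under the Galistan–Drenune agreement and 5261.29 is covered: preferential rate Free applies instead.
The additional-duty order on 5261.29 targets Fenia, not Drenune; it does not apply.
Duty = $242,181.10 × 0% = $0.00.
Line 3 (8642.76, Drenune, 3,802 kg, $673,106.08):
Base rate for 8642.76 is 10.5%.
Origin Drenune qualifies under the Galistan–Drenune agreement and 8642.76 is covered: preferential rate 3.5% applies instead.
The additional-duty order on 8642.76 targets Fenia, not Drenune; it does not apply.
Duty = $673,106.08 × 3.5% = $23,558.71.
Total = $8,767.79 + $0.00 + $23,558.71 = $32,326.50.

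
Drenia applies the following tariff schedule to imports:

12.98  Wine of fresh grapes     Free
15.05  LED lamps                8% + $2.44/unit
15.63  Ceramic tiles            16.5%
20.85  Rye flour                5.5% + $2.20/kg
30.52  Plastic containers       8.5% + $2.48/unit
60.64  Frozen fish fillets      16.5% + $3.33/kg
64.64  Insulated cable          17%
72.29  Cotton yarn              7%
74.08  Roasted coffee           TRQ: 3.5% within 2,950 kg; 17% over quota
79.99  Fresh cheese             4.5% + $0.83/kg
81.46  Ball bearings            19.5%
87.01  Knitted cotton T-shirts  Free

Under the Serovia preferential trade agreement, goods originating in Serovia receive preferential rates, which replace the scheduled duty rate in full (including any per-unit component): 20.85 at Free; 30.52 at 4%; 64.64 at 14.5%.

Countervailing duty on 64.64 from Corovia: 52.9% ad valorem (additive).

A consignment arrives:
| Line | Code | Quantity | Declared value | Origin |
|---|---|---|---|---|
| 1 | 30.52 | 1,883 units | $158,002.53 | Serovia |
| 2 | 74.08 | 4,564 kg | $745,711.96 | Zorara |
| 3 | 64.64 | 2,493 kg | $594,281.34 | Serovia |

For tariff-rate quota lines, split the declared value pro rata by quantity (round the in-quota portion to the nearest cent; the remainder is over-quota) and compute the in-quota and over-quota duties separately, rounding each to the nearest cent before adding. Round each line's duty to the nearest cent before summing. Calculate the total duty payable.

$154,191.86

Line 1 (30.52, Serovia, 1,883 units, $158,002.53):
Base rate for 30.52 is 8.5% + $2.48/unit.
Origin Serovia qualifies under the Drenia–Serovia agreement and 30.52 is covered: preferential rate 4% applies instead.
Duty = $158,002.53 × 4% = $6,320.10.
Line 2 (74.08, Zorara, 4,564 kg, $745,711.96):
Code 74.08 is under a tariff-rate quota (threshold 2,950 kg). In-quota: 2,950 kg at 3.5%; over-quota: 1,614 kg at 17%.
Pro-rata value split: in-quota = $745,711.96 × 2,950/4,564 = $482,000.50; over-quota = $745,711.96 − $482,000.50 = $263,711.46.
In-quota duty = $482,000.50 × 3.5% = $16,870.02. Over-quota duty = $263,711.46 × 17% = $44,830.95.
Line duty = $16,870.02 + $44,830.95 = $61,700.97.
Line 3 (64.64, Serovia, 2,493 kg, $594,281.34):
Base rate for 64.64 is 17%.
Origin Serovia qualifies under the Drenia–Serovia agreement and 64.64 is covered: preferential rate 14.5% applies instead.
The additional-duty order on 64.64 targets Corovia, not Serovia; it does not apply.
Duty = $594,281.34 × 14.5% = $86,170.79.
Total = $6,320.10 + $61,700.97 + $86,170.79 = $154,191.86.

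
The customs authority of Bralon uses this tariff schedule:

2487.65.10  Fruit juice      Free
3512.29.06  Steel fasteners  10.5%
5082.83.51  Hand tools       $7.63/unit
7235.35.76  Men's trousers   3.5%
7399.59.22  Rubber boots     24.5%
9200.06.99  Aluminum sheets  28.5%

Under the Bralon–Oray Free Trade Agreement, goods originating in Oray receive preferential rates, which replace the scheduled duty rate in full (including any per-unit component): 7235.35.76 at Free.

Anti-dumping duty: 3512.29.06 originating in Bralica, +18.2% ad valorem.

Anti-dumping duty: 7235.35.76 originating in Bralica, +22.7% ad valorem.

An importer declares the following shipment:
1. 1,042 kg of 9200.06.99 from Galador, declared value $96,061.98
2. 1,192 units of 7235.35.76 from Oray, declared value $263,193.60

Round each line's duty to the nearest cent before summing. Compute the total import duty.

$27,377.66

Line 1 (9200.06.99, Galador, 1,042 kg, $96,061.98):
Base rate for 9200.06.99 is 28.5%.
Duty = $96,061.98 × 28.5% = $27,377.66.
Line 2 (7235.35.76, Oray, 1,192 units, $263,193.60):
Base rate for 7235.35.76 is 3.5%.
Origin Oray qualifies under the Bralon–Oray agreement and 7235.35.76 is covered: preferential rate Free applies instead.
The additional-duty order on 7235.35.76 targets Bralica, not Oray; it does not apply.
Duty = $263,193.60 × 0% = $0.00.
Total = $27,377.66 + $0.00 = $27,377.66.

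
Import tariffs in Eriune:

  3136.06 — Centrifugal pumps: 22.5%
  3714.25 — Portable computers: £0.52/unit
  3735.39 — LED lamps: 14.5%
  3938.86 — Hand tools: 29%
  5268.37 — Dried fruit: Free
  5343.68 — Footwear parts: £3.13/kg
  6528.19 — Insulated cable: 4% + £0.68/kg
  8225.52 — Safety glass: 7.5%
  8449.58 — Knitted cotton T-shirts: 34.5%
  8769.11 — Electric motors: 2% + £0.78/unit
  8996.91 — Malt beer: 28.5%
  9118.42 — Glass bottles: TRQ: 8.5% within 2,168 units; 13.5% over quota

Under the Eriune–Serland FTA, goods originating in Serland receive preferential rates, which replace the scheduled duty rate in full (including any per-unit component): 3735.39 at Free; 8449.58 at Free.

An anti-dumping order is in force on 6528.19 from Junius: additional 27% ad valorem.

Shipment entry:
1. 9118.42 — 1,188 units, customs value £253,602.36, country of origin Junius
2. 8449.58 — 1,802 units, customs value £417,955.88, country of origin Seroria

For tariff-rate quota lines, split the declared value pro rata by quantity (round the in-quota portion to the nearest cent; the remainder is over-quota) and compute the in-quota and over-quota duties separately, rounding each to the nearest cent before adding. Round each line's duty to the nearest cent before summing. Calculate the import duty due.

Line 1 (9118.42, Junius, 1,188 units, £253,602.36):
Code 9118.42 is under a tariff-rate quota (threshold 2,168 units). Quantity 1,188 units is within the quota, so the in-quota rate 8.5% applies to the full value.
Duty = £253,602.36 × 8.5% = £21,556.20.
Line 2 (8449.58, Seroria, 1,802 units, £417,955.88):
Base rate for 8449.58 is 34.5%.
8449.58 has an FTA preferential rate, but origin Seroria is not Serland; base rate stands.
Duty = £417,955.88 × 34.5% = £144,194.78.
Total = £21,556.20 + £144,194.78 = £165,750.98.

£165,750.98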